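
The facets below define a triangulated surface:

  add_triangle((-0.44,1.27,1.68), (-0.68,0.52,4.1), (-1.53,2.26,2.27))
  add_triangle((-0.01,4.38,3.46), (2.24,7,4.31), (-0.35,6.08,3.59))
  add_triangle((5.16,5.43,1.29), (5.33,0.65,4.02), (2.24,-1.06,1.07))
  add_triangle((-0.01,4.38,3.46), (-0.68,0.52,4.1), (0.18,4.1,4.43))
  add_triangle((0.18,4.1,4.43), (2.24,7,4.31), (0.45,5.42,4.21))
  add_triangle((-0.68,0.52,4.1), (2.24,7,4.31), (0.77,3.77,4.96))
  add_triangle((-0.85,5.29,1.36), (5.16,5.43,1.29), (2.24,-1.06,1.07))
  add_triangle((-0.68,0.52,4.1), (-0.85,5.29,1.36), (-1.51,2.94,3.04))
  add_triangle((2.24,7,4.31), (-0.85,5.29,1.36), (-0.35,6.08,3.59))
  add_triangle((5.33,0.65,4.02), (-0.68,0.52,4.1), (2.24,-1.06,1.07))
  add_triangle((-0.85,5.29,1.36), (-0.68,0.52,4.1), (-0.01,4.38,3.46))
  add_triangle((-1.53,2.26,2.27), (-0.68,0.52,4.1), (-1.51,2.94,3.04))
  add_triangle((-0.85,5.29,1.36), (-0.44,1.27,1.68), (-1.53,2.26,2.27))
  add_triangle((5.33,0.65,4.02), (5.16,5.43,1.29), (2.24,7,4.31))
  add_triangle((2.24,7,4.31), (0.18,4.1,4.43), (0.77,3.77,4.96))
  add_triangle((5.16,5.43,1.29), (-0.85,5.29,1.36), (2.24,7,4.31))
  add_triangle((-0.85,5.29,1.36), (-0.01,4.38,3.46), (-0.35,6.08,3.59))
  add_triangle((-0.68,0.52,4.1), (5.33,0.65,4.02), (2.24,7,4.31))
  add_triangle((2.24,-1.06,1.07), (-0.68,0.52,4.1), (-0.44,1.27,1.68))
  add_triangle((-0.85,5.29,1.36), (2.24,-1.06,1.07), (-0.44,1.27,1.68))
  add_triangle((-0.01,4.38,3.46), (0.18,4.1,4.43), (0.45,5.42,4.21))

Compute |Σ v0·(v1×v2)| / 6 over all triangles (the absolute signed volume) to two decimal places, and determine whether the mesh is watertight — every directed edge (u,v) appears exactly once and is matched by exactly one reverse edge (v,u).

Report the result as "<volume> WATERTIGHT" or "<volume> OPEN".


Per-triangle v0·(v1×v2)/6:
  t1: -0.6156
  t2: +2.2968
  t3: +5.7231
  t4: +1.1002
  t5: +1.7027
  t6: -0.6812
  t7: -7.3338
  t8: +2.4273
  t9: +4.6254
  t10: +5.1312
  t11: +3.6535
  t12: +0.6581
  t13: -1.0411
  t14: +26.7231
  t15: +2.5147
  t16: +13.6663
  t17: +0.0503
  t18: +26.1614
  t19: -1.6141
  t20: -2.7491
  t21: +0.4120
Σ = +82.8110 → |volume| = 82.81

Directed edges: 63 total; 9 unmatched, e.g. (-0.01,4.38,3.46)→(2.24,7,4.31) → open.

82.81 OPEN


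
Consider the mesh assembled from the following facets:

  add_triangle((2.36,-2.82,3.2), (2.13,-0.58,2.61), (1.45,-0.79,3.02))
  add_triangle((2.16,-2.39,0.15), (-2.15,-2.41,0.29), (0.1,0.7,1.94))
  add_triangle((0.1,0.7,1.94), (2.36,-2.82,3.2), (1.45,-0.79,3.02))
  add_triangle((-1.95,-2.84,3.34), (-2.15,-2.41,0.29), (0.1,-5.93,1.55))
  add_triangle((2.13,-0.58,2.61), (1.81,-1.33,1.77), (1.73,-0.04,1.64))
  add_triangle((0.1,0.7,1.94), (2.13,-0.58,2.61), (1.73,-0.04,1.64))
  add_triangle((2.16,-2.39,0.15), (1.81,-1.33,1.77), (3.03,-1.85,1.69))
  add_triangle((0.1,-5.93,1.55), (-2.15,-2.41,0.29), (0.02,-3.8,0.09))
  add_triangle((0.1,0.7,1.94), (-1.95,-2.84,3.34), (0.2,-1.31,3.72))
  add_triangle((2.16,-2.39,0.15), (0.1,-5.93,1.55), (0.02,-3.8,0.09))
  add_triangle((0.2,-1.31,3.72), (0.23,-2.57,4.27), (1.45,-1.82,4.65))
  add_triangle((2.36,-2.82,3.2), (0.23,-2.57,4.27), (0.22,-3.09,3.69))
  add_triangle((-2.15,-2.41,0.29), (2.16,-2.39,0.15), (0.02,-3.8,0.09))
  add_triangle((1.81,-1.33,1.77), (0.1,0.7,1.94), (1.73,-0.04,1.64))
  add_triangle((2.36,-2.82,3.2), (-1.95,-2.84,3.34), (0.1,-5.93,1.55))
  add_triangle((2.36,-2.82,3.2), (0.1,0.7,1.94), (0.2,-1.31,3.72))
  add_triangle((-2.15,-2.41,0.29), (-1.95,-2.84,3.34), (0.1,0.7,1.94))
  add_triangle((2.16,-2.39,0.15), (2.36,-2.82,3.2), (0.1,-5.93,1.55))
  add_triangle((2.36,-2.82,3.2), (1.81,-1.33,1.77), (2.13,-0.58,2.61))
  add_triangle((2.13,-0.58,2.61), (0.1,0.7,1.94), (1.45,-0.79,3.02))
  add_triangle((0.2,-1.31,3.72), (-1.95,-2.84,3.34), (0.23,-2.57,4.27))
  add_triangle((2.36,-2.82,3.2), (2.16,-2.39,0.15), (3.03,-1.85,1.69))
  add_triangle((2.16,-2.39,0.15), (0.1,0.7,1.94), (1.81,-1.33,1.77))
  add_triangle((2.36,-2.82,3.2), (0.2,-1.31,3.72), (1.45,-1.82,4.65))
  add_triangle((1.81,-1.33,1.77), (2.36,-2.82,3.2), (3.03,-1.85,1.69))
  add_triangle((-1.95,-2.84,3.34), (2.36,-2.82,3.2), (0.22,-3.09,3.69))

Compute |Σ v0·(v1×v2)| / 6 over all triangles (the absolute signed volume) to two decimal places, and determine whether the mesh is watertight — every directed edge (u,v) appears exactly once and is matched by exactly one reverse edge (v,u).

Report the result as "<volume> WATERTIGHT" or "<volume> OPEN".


34.60 OPEN

Per-triangle v0·(v1×v2)/6:
  t1: +0.9178
  t2: -3.4608
  t3: +0.3293
  t4: +6.2954
  t5: +0.2111
  t6: +0.4020
  t7: -0.5312
  t8: +1.9408
  t9: +1.8307
  t10: +1.9130
  t11: +0.7933
  t12: +1.3395
  t13: -0.4447
  t14: -0.6963
  t15: +10.8001
  t16: +1.8718
  t17: +1.1061
  t18: +6.2446
  t19: +0.4378
  t20: +0.5759
  t21: +1.4083
  t22: +1.7536
  t23: +0.0117
  t24: -1.0121
  t25: +0.3157
  t26: +0.2430
Σ = +34.5964 → |volume| = 34.60

Directed edges: 78 total; 6 unmatched, e.g. (0.23,-2.57,4.27)→(1.45,-1.82,4.65) → open.


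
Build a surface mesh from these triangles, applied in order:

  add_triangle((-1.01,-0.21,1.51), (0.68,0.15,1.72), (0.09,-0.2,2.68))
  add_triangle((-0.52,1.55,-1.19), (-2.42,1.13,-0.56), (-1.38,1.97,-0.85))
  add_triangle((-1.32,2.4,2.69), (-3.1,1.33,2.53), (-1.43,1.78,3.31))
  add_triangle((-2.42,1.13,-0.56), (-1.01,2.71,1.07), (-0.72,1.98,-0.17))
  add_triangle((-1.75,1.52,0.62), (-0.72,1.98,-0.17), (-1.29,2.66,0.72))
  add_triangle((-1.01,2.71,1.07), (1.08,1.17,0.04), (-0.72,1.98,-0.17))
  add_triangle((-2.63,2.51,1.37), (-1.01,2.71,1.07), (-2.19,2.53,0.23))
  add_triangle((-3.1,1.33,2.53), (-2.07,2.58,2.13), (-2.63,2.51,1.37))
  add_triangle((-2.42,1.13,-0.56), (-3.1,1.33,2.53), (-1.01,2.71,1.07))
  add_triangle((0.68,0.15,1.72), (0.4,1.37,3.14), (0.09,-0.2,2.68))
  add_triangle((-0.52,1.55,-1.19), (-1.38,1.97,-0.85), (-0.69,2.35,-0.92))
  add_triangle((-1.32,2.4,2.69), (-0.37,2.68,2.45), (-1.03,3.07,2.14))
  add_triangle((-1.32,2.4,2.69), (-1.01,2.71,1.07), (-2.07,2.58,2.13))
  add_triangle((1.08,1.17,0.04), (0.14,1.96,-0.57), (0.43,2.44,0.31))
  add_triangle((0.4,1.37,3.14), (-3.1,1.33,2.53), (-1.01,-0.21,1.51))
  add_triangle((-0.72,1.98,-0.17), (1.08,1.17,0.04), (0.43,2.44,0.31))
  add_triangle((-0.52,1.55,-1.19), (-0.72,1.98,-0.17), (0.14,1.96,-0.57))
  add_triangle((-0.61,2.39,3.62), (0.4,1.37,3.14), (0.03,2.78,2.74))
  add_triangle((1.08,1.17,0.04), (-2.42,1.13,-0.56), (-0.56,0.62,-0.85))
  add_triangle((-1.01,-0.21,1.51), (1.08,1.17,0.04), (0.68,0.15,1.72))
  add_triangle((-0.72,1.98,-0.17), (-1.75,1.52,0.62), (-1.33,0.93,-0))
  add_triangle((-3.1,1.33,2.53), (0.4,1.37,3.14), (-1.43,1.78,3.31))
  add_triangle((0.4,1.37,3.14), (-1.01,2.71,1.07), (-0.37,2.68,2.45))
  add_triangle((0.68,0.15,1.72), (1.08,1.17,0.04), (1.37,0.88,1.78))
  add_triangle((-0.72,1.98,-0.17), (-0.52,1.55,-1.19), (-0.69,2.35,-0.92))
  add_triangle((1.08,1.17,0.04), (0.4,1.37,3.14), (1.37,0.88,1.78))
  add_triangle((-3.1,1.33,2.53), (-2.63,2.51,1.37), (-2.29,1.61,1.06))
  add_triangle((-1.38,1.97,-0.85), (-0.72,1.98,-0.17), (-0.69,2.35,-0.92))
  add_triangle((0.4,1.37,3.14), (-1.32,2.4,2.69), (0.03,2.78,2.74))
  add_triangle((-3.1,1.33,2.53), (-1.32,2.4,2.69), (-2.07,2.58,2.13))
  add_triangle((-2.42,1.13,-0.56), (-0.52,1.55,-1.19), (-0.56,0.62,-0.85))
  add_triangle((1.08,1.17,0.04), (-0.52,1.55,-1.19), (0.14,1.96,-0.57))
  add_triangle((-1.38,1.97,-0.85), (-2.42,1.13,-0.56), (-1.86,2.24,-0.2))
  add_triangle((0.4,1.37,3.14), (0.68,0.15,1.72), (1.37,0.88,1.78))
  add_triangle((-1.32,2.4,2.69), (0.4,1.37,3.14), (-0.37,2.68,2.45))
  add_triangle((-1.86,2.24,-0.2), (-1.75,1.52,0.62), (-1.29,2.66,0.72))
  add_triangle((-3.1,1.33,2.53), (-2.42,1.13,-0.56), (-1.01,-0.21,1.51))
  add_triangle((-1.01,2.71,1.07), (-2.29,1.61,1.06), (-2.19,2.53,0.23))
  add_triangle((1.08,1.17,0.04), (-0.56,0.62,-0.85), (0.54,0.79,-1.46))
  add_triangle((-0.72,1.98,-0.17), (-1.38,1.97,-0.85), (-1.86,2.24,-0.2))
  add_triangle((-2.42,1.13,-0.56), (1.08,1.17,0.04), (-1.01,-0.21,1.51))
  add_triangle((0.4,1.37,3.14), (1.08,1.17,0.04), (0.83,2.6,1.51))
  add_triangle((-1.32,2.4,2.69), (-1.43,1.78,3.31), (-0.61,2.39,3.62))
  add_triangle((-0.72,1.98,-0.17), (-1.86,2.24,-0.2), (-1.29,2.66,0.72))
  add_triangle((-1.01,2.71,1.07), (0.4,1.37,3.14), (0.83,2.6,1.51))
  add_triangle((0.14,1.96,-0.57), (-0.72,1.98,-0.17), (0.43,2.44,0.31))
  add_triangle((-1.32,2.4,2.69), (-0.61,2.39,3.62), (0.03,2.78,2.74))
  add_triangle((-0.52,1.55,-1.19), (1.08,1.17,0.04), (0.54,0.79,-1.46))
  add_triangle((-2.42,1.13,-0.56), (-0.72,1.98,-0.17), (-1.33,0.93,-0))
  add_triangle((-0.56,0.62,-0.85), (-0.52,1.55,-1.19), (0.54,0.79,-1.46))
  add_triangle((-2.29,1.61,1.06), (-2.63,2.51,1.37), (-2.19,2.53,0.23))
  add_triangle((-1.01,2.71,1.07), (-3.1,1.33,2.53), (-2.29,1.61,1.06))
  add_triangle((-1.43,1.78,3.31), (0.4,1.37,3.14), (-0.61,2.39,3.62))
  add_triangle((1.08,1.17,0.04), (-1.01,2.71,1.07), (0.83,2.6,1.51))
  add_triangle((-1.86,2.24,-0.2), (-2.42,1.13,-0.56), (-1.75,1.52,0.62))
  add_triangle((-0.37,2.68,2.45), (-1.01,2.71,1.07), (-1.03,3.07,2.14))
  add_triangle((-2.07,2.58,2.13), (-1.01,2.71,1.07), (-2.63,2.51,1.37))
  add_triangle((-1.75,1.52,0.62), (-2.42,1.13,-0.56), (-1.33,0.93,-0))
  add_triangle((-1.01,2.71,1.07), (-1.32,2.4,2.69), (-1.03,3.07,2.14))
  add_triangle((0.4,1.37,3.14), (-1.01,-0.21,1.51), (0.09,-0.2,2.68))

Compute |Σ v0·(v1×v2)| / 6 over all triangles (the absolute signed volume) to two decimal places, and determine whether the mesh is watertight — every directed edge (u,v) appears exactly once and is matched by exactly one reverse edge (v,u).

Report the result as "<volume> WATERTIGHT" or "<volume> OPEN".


Per-triangle v0·(v1×v2)/6:
  t1: -0.1048
  t2: +0.2921
  t3: +1.0583
  t4: +0.8674
  t5: -0.2948
  t6: +0.6483
  t7: +0.8020
  t8: +0.9932
  t9: +2.9936
  t10: +0.4093
  t11: +0.1811
  t12: +0.4286
  t13: +0.6587
  t14: +0.3001
  t15: +1.6984
  t16: -0.1970
  t17: +0.2916
  t18: +0.7529
  t19: -0.4561
  t20: -0.4331
  t21: -0.2141
  t22: +0.3823
  t23: -0.1657
  t24: -0.0017
  t25: -0.0470
  t26: +0.6314
  t27: +0.3257
  t28: +0.1943
  t29: -1.1740
  t30: +0.9923
  t31: +0.2252
  t32: +0.1623
  t33: +0.4167
  t34: +0.3842
  t35: +0.9641
  t36: +0.4336
  t37: +0.8101
  t38: -0.8259
  t39: -0.2962
  t40: +0.2332
  t41: -1.1198
  t42: +0.7074
  t43: +0.5403
  t44: +0.3280
  t45: +1.9131
  t46: +0.3208
  t47: +0.6929
  t48: +0.5198
  t49: -0.2045
  t50: +0.1554
  t51: +0.2554
  t52: -1.0312
  t53: +0.5972
  t54: +0.6739
  t55: +0.5017
  t56: +0.1918
  t57: +0.6608
  t58: -0.0405
  t59: +0.2682
  t60: +0.7473
Σ = +20.9983 → |volume| = 21.00

Directed edges: 180 total, each appears once with its reverse present → watertight.

21.00 WATERTIGHT


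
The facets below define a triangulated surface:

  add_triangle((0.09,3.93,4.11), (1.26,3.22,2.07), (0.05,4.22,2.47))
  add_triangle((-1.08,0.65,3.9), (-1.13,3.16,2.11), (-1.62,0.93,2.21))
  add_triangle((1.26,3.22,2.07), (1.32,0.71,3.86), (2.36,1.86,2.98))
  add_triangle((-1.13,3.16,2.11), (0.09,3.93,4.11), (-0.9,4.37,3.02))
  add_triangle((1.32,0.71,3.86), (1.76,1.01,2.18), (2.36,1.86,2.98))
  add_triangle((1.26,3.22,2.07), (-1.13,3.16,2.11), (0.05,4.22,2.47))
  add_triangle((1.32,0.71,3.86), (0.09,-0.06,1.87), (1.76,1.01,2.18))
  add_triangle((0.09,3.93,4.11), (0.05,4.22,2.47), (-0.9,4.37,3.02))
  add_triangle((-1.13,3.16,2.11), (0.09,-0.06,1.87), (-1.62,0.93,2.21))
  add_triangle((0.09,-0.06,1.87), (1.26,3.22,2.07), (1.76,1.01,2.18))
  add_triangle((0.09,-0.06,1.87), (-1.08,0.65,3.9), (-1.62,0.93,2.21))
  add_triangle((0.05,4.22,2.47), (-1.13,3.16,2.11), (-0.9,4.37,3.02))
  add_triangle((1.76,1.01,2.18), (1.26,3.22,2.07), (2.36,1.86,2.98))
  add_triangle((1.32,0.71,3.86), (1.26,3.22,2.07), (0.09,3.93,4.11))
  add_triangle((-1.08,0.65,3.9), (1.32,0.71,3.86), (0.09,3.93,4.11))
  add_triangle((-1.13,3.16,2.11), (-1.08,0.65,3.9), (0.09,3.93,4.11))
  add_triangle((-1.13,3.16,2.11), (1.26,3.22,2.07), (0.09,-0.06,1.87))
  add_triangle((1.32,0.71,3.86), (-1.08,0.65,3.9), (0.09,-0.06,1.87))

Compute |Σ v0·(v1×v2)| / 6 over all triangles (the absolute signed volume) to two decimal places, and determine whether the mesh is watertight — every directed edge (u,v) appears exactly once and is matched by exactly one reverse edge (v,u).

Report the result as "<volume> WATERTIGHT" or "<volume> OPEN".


Per-triangle v0·(v1×v2)/6:
  t1: +1.5496
  t2: +1.6408
  t3: +1.9834
  t4: +0.4382
  t5: +0.3308
  t6: -0.3760
  t7: +0.0484
  t8: +1.2256
  t9: -1.3525
  t10: -1.3047
  t11: +0.0216
  t12: +0.2052
  t13: -0.0339
  t14: +3.5303
  t15: +4.9856
  t16: +3.3929
  t17: -2.4287
  t18: +0.6035
Σ = +14.4600 → |volume| = 14.46

Directed edges: 54 total, each appears once with its reverse present → watertight.

14.46 WATERTIGHT


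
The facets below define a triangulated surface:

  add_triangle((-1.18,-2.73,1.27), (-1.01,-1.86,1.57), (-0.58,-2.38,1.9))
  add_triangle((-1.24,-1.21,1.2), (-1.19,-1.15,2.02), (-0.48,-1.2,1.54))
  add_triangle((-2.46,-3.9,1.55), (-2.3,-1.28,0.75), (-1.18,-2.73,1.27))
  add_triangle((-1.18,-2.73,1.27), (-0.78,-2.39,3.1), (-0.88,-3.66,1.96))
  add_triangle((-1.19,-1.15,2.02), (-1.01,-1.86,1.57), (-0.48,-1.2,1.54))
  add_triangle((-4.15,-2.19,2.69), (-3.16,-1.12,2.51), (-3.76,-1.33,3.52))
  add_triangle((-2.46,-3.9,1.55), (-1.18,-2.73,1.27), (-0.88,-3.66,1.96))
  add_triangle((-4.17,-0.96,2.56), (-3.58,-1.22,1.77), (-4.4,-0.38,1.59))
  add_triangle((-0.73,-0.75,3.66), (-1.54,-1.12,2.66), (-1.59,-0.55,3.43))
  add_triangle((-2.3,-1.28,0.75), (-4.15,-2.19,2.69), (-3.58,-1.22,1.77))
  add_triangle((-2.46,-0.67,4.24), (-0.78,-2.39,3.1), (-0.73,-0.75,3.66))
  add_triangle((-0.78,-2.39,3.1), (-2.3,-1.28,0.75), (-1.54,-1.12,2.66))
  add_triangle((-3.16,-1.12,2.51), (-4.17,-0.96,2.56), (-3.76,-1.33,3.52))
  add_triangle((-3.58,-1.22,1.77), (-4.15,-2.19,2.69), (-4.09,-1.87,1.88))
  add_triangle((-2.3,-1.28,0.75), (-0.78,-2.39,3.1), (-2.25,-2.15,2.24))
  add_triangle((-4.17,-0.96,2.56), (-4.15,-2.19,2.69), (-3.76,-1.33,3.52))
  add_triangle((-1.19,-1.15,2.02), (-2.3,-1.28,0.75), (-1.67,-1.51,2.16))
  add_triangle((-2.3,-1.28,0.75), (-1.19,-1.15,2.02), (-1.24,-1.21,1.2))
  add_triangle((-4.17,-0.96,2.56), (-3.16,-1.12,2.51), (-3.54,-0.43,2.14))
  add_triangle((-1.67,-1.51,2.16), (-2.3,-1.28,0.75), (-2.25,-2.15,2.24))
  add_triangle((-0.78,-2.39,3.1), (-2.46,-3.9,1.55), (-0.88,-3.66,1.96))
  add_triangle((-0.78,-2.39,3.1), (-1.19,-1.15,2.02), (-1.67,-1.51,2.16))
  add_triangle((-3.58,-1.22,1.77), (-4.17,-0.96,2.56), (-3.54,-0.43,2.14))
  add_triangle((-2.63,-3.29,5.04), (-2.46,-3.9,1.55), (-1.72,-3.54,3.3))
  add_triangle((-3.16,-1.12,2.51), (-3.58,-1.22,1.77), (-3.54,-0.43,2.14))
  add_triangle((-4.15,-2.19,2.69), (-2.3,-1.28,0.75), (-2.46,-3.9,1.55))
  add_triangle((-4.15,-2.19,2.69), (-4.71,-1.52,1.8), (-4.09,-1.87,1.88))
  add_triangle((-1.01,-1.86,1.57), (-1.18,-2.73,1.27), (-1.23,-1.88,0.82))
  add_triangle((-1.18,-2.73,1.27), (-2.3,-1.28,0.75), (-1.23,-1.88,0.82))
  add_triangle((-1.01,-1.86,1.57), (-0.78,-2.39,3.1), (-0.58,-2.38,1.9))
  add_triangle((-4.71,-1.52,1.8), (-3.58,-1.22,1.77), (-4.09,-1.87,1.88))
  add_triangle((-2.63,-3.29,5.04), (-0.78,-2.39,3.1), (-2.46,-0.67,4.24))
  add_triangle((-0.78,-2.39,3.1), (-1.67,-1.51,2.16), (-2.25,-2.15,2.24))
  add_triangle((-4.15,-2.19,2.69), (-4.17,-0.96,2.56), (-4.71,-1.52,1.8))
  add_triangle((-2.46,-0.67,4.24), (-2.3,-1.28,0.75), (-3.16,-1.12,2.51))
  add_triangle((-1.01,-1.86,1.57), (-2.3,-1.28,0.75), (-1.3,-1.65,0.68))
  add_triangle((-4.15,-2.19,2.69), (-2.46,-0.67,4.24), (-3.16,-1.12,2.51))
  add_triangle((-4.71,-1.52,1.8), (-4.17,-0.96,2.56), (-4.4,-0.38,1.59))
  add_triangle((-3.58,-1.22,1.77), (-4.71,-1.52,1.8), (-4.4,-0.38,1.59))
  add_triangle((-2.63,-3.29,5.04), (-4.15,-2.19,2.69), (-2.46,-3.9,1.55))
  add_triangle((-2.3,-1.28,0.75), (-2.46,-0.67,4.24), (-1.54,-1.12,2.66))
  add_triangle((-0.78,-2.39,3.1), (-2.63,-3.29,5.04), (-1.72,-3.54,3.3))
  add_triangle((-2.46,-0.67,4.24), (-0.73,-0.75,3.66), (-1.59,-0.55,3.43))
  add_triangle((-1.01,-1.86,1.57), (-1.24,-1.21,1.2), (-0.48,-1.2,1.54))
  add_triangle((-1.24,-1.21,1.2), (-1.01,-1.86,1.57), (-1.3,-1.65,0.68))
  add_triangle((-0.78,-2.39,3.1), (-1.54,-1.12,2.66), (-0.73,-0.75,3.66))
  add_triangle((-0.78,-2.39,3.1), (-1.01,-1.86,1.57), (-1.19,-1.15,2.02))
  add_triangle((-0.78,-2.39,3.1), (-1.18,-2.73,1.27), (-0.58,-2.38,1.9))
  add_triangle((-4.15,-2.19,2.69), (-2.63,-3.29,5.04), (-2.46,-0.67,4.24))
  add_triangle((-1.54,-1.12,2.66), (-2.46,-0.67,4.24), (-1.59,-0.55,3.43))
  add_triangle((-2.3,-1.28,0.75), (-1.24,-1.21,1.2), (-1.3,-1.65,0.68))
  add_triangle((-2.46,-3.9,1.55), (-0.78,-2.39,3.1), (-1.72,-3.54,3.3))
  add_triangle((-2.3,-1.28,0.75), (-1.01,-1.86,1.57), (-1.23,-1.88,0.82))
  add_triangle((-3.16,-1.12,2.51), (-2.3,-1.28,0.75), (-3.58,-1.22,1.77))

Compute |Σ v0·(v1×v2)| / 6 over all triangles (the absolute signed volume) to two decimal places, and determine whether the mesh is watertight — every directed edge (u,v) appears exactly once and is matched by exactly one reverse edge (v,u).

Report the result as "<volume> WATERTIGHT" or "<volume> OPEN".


17.05 WATERTIGHT

Per-triangle v0·(v1×v2)/6:
  t1: -0.2182
  t2: -0.1338
  t3: -0.2645
  t4: -0.6054
  t5: +0.1482
  t6: -0.2012
  t7: +0.0063
  t8: -0.4939
  t9: -0.4118
  t10: +0.3681
  t11: +1.7476
  t12: -1.3310
  t13: -0.1466
  t14: -0.2471
  t15: +0.1500
  t16: +0.9938
  t17: +0.0612
  t18: -0.1765
  t19: +0.1434
  t20: +0.2207
  t21: +1.7576
  t22: +0.1824
  t23: +0.1236
  t24: +1.9270
  t25: -0.4490
  t26: +1.3312
  t27: +0.2651
  t28: -0.1390
  t29: +0.0727
  t30: -0.2566
  t31: -0.1574
  t32: +1.3999
  t33: +0.3815
  t34: +0.9797
  t35: -0.4451
  t36: +0.3132
  t37: +0.8013
  t38: +0.8166
  t39: -0.3234
  t40: +6.0607
  t41: -0.9248
  t42: +0.9745
  t43: +0.0407
  t44: -0.1048
  t45: -0.1512
  t46: -1.0238
  t47: -0.3582
  t48: +0.3146
  t49: +4.9295
  t50: -0.1978
  t51: -0.2316
  t52: +0.1784
  t53: -0.3601
  t54: -0.2905
Σ = +17.0465 → |volume| = 17.05

Directed edges: 162 total, each appears once with its reverse present → watertight.


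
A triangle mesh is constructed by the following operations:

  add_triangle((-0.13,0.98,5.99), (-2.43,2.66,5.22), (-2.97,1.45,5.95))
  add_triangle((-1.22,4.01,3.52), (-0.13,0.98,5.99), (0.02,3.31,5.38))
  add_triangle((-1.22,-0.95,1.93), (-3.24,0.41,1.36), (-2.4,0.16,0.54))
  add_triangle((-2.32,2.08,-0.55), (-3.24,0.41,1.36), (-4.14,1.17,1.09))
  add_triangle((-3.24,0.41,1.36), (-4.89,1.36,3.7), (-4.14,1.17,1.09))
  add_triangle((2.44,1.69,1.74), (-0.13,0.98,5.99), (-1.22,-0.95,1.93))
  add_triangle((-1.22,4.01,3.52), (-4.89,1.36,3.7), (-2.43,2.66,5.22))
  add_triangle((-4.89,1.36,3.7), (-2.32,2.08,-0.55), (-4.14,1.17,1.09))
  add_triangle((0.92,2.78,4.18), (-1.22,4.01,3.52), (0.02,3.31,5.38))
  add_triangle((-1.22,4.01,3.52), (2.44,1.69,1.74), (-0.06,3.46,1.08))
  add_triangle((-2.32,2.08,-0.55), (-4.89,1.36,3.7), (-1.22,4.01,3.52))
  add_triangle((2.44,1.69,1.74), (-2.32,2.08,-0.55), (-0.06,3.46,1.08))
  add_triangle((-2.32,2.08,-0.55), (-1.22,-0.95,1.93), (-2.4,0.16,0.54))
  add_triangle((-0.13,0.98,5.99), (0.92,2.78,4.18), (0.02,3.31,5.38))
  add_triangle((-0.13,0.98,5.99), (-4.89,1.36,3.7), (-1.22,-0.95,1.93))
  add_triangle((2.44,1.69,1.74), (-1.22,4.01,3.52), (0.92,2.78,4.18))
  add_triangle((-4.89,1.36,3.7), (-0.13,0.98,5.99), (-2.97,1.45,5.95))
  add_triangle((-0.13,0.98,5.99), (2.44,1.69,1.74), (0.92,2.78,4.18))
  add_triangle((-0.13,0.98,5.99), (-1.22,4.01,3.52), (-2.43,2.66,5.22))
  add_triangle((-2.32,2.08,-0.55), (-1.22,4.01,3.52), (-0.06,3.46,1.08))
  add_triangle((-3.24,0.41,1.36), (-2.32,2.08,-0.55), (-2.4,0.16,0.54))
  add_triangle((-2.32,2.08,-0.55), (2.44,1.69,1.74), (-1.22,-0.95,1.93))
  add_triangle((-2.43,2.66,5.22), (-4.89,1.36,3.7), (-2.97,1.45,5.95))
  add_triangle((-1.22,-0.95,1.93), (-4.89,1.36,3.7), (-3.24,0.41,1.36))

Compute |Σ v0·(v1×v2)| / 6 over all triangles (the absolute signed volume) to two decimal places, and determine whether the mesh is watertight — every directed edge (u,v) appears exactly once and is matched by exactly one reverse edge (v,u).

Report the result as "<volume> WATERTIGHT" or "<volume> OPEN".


61.10 WATERTIGHT

Per-triangle v0·(v1×v2)/6:
  t1: +4.0198
  t2: +3.2430
  t3: +0.3888
  t4: -0.0932
  t5: +0.8341
  t6: +1.4782
  t7: +5.9163
  t8: +2.3535
  t9: +1.7261
  t10: +4.0344
  t11: +9.9336
  t12: +0.1108
  t13: -0.8327
  t14: +2.1656
  t15: +6.9654
  t16: +3.1321
  t17: +0.1479
  t18: +3.7670
  t19: +5.8807
  t20: +3.7832
  t21: +0.5691
  t22: -4.2453
  t23: +4.2681
  t24: +1.5500
Σ = +61.0961 → |volume| = 61.10

Directed edges: 72 total, each appears once with its reverse present → watertight.


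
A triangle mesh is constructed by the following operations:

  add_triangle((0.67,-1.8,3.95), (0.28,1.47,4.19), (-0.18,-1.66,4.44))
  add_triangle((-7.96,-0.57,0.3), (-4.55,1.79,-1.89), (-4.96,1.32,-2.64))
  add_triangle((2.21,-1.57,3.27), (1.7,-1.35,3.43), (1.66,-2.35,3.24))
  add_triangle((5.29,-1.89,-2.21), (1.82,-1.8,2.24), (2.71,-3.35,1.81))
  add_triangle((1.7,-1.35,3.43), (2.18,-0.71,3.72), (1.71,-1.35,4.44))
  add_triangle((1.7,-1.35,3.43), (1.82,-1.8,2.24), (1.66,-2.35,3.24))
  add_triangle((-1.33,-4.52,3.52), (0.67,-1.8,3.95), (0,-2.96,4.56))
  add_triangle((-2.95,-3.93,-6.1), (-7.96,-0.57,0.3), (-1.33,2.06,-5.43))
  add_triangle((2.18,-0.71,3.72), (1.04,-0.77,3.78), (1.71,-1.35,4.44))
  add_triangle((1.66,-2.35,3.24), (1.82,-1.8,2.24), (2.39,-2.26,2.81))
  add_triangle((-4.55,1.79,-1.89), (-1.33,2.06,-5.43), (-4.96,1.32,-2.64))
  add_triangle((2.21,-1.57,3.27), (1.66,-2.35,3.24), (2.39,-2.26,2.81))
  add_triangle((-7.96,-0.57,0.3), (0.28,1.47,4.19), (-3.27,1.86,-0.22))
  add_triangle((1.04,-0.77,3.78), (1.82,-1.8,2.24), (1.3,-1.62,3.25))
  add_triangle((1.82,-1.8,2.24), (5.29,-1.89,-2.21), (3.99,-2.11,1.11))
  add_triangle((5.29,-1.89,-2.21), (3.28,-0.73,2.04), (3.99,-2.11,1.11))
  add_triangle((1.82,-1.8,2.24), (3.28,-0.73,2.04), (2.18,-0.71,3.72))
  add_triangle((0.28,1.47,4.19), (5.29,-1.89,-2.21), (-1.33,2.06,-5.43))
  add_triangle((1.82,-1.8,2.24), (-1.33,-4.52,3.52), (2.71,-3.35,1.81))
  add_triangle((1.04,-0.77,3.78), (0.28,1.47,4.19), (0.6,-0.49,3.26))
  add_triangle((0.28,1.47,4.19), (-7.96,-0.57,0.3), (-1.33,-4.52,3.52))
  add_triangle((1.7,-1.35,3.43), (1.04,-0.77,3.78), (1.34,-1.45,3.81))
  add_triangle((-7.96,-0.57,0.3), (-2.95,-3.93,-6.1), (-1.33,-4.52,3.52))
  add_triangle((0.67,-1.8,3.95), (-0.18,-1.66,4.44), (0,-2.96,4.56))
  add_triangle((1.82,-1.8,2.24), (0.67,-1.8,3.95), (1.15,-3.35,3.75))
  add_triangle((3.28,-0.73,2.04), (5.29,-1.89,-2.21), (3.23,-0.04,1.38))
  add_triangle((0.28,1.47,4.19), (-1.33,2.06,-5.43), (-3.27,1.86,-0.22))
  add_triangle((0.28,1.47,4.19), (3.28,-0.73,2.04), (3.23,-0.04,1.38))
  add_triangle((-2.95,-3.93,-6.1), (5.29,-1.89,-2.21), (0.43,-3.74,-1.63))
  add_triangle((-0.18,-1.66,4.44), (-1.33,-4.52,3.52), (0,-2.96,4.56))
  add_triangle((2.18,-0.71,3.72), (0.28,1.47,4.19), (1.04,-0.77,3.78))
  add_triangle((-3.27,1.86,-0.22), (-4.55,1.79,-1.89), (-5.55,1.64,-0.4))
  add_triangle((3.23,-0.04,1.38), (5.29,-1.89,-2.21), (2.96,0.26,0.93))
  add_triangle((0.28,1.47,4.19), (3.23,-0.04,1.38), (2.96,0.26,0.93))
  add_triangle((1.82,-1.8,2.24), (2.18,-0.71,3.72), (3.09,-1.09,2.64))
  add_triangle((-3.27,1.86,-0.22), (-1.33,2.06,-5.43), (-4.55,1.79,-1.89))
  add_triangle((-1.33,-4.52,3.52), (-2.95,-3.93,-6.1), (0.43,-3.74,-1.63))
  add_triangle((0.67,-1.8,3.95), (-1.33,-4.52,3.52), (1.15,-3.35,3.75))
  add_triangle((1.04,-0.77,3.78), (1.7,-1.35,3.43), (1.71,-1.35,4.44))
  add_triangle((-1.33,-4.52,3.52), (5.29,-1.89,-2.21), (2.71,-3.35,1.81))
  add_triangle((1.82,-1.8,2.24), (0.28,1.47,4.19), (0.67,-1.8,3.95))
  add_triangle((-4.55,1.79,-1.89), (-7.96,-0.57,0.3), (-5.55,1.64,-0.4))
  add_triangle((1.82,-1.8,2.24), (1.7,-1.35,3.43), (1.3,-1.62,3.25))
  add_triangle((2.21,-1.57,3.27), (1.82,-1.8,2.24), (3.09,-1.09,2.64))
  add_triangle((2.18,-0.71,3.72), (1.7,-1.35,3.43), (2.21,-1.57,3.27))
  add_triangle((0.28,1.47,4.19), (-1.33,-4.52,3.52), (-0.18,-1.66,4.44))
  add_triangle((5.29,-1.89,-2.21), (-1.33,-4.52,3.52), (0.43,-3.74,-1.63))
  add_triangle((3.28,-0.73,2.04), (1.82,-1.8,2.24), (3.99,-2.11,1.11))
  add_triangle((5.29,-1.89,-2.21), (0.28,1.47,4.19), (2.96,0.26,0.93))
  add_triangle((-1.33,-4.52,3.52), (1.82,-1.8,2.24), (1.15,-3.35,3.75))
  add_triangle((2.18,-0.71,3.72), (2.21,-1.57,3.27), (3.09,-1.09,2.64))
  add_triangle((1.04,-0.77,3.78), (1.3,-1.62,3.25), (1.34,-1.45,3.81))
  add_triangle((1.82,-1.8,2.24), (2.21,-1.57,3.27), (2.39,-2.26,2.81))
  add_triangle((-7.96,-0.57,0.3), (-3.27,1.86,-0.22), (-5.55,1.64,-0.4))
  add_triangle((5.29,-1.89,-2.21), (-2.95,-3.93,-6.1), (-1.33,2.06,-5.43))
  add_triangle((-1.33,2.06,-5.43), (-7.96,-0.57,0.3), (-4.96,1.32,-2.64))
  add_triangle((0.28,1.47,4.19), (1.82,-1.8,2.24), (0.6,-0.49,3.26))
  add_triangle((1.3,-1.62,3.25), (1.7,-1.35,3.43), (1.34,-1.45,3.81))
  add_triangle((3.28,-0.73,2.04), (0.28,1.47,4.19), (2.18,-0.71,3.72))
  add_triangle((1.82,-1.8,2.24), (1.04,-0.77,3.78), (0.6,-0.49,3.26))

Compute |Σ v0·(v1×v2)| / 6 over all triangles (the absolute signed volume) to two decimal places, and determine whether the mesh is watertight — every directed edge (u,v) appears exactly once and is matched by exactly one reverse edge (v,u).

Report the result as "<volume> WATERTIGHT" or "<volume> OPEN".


314.78 WATERTIGHT

Per-triangle v0·(v1×v2)/6:
  t1: +1.9729
  t2: +3.3537
  t3: +0.3533
  t4: +3.3181
  t5: +0.2879
  t6: -0.4077
  t7: +0.3658
  t8: +44.7960
  t9: +0.3393
  t10: +0.0094
  t11: +3.0106
  t12: +0.4755
  t13: +12.3304
  t14: -0.3829
  t15: +1.0043
  t16: +3.1398
  t17: +1.6666
  t18: +14.3037
  t19: +3.7477
  t20: +0.3389
  t21: +31.3327
  t22: +0.2014
  t23: +53.5796
  t24: +0.7268
  t25: +1.2922
  t26: +2.2862
  t27: +7.7053
  t28: +2.0172
  t29: +16.8118
  t30: +1.5411
  t31: +1.7192
  t32: +1.2978
  t33: +1.0426
  t34: +0.9155
  t35: -1.1286
  t36: +3.4481
  t37: +16.6996
  t38: +3.0686
  t39: -0.0119
  t40: +6.7325
  t41: +2.9828
  t42: +3.8622
  t43: +0.3015
  t44: +0.5452
  t45: +0.3085
  t46: +1.6013
  t47: +15.7608
  t48: +1.7861
  t49: -2.0040
  t50: +0.6713
  t51: +0.7981
  t52: +0.0038
  t53: -0.0419
  t54: +0.7647
  t55: +36.5475
  t56: +4.0960
  t57: -1.2155
  t58: +0.1156
  t59: +2.4739
  t60: +0.1194
Σ = +314.7784 → |volume| = 314.78

Directed edges: 180 total, each appears once with its reverse present → watertight.


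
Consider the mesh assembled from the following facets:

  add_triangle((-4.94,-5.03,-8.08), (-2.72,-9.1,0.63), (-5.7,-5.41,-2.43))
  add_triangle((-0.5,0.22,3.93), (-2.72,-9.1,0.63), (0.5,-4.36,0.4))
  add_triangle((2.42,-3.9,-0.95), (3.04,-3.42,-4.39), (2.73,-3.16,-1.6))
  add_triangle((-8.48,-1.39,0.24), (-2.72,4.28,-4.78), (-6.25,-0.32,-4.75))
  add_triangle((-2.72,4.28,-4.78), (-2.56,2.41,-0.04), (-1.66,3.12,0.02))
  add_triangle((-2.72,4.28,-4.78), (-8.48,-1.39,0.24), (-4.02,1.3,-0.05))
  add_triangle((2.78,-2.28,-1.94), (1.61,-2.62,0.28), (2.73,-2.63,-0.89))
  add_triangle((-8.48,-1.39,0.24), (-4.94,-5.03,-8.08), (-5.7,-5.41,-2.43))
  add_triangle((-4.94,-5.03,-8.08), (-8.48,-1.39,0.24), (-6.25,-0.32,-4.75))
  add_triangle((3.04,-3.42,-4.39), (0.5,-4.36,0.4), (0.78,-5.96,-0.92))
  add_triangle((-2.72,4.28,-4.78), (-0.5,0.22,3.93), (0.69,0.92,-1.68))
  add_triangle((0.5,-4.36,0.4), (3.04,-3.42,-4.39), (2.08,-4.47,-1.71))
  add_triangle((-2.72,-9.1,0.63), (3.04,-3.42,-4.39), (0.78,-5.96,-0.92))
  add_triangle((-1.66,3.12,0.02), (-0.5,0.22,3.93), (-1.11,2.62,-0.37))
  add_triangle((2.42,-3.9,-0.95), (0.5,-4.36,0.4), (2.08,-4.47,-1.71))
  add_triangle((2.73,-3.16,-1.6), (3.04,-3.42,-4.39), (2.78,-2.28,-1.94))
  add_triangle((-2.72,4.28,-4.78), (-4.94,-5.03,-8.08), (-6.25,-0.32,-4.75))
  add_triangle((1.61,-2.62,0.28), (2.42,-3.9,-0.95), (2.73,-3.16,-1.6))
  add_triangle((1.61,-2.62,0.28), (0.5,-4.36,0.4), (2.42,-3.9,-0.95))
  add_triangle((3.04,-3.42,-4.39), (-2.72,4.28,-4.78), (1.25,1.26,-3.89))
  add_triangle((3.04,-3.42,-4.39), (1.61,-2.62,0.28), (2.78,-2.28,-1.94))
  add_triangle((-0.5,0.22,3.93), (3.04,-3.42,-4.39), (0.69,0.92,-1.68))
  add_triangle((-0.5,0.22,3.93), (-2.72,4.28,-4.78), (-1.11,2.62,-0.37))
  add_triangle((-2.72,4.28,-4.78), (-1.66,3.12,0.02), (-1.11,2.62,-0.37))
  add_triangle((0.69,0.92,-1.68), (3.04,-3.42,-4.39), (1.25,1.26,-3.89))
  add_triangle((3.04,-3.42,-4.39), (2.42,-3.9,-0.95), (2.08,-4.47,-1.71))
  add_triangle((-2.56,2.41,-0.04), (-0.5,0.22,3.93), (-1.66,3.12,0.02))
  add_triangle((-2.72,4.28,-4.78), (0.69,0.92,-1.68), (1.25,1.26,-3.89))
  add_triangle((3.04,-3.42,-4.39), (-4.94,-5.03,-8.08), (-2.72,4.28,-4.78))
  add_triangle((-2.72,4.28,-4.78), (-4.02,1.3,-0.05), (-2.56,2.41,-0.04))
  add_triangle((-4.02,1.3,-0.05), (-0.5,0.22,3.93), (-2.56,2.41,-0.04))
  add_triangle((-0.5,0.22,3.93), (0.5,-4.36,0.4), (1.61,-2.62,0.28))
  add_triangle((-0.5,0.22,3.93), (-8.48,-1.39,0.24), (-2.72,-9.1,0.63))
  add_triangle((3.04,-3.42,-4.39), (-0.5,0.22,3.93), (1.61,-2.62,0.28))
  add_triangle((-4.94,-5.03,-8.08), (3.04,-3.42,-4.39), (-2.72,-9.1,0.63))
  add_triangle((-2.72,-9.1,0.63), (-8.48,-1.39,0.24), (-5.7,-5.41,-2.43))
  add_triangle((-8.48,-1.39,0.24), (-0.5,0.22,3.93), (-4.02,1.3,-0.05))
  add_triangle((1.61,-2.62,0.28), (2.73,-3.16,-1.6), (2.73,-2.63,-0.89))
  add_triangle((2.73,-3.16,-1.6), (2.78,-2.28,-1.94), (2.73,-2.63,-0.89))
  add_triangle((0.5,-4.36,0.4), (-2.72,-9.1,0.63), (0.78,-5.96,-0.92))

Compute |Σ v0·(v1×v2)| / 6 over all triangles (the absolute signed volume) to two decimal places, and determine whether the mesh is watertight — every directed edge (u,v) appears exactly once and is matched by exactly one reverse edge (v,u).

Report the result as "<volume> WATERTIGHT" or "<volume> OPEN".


Per-triangle v0·(v1×v2)/6:
  t1: +37.5741
  t2: +10.8739
  t3: +1.2830
  t4: +28.0718
  t5: +3.1815
  t6: +12.3533
  t7: -0.3570
  t8: +36.5392
  t9: +37.5711
  t10: +2.4923
  t11: +3.6292
  t12: +1.2782
  t13: +9.7640
  t14: +0.5031
  t15: +1.5497
  t16: +1.0991
  t17: +33.4117
  t18: +0.4506
  t19: +1.3013
  t20: +10.4747
  t21: -1.9687
  t22: +2.6384
  t23: -2.3100
  t24: +0.7990
  t25: +0.8684
  t26: +1.9744
  t27: +2.6213
  t28: +1.3030
  t29: +56.1162
  t30: +5.0125
  t31: +4.1728
  t32: +3.7727
  t33: +48.1315
  t34: +0.8625
  t35: +76.0419
  t36: +35.1932
  t37: +10.9114
  t38: +0.5394
  t39: +0.3779
  t40: +4.0258
Σ = +484.1286 → |volume| = 484.13

Directed edges: 120 total, each appears once with its reverse present → watertight.

484.13 WATERTIGHT


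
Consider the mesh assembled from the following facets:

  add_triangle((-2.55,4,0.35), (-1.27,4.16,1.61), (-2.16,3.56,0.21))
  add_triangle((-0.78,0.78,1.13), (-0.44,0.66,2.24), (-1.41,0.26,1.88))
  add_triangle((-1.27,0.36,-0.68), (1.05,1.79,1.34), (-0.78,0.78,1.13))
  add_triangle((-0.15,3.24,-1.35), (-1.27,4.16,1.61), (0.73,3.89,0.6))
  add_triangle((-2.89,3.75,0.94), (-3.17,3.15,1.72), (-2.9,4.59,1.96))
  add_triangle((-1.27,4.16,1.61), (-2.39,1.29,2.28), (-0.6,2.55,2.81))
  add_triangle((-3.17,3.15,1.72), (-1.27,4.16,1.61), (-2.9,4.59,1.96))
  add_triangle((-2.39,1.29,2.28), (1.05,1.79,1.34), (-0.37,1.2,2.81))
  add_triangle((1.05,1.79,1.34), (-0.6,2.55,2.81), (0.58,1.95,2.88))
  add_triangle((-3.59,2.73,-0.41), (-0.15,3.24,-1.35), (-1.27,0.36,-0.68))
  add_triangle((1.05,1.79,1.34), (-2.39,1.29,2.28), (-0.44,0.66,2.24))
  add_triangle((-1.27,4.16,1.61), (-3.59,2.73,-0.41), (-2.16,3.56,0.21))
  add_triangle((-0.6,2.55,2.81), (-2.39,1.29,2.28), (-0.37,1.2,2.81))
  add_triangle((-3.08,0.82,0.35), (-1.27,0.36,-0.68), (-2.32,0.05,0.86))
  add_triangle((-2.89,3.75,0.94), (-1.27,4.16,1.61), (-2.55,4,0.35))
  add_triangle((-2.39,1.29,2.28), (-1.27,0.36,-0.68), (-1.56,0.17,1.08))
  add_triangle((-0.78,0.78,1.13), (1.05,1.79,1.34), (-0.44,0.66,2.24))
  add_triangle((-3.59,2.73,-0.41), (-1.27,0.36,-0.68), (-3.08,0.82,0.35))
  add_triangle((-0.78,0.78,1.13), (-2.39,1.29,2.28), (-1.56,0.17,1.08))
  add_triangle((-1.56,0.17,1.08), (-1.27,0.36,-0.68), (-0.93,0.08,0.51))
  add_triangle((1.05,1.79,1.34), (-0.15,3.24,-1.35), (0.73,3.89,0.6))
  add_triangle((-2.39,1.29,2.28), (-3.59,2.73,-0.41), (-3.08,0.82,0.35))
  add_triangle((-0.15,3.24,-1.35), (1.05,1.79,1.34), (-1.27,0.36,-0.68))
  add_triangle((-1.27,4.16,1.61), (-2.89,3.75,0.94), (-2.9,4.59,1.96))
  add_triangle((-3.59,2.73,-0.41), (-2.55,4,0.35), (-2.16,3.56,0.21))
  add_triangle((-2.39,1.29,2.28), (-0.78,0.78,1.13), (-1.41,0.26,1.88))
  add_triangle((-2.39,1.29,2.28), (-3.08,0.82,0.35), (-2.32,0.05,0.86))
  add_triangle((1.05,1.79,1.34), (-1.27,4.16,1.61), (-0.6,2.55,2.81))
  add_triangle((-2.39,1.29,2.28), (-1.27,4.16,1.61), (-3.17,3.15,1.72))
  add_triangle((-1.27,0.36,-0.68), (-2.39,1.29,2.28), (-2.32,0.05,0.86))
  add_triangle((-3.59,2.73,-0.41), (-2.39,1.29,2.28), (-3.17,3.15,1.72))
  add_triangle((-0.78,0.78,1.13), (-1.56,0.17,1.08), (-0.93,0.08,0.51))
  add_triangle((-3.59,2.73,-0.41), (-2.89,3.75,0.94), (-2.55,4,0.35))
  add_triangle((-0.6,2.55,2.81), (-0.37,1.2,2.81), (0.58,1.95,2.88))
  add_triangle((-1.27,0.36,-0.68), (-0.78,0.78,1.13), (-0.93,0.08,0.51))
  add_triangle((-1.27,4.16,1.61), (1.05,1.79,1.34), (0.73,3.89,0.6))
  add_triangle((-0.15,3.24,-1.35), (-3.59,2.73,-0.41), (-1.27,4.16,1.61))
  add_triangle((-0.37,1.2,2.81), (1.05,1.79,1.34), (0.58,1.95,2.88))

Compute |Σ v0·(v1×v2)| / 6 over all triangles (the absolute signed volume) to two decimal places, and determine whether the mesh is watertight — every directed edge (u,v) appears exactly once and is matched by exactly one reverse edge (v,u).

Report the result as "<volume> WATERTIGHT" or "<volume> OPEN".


Per-triangle v0·(v1×v2)/6:
  t1: +0.1845
  t2: -0.2349
  t3: -0.5919
  t4: +2.9352
  t5: +0.7462
  t6: +2.7436
  t7: +0.2394
  t8: -1.3735
  t9: +0.7364
  t10: +1.4837
  t11: +1.3147
  t12: -1.1407
  t13: +1.2872
  t14: +0.2335
  t15: +0.9786
  t16: +0.4534
  t17: -0.5098
  t18: +0.7416
  t19: +0.0449
  t20: +0.0164
  t21: +0.3335
  t22: +2.1037
  t23: -1.0875
  t24: +0.7535
  t25: +0.1725
  t26: -0.1535
  t27: +0.7854
  t28: +1.9379
  t29: +2.0333
  t30: -0.7304
  t31: +1.7865
  t32: -0.0209
  t33: +0.9705
  t34: +0.6840
  t35: -0.1794
  t36: +1.8628
  t37: +5.8299
  t38: -0.1334
Σ = +27.2367 → |volume| = 27.24

Directed edges: 114 total; 6 unmatched, e.g. (-0.44,0.66,2.24)→(-1.41,0.26,1.88) → open.

27.24 OPEN


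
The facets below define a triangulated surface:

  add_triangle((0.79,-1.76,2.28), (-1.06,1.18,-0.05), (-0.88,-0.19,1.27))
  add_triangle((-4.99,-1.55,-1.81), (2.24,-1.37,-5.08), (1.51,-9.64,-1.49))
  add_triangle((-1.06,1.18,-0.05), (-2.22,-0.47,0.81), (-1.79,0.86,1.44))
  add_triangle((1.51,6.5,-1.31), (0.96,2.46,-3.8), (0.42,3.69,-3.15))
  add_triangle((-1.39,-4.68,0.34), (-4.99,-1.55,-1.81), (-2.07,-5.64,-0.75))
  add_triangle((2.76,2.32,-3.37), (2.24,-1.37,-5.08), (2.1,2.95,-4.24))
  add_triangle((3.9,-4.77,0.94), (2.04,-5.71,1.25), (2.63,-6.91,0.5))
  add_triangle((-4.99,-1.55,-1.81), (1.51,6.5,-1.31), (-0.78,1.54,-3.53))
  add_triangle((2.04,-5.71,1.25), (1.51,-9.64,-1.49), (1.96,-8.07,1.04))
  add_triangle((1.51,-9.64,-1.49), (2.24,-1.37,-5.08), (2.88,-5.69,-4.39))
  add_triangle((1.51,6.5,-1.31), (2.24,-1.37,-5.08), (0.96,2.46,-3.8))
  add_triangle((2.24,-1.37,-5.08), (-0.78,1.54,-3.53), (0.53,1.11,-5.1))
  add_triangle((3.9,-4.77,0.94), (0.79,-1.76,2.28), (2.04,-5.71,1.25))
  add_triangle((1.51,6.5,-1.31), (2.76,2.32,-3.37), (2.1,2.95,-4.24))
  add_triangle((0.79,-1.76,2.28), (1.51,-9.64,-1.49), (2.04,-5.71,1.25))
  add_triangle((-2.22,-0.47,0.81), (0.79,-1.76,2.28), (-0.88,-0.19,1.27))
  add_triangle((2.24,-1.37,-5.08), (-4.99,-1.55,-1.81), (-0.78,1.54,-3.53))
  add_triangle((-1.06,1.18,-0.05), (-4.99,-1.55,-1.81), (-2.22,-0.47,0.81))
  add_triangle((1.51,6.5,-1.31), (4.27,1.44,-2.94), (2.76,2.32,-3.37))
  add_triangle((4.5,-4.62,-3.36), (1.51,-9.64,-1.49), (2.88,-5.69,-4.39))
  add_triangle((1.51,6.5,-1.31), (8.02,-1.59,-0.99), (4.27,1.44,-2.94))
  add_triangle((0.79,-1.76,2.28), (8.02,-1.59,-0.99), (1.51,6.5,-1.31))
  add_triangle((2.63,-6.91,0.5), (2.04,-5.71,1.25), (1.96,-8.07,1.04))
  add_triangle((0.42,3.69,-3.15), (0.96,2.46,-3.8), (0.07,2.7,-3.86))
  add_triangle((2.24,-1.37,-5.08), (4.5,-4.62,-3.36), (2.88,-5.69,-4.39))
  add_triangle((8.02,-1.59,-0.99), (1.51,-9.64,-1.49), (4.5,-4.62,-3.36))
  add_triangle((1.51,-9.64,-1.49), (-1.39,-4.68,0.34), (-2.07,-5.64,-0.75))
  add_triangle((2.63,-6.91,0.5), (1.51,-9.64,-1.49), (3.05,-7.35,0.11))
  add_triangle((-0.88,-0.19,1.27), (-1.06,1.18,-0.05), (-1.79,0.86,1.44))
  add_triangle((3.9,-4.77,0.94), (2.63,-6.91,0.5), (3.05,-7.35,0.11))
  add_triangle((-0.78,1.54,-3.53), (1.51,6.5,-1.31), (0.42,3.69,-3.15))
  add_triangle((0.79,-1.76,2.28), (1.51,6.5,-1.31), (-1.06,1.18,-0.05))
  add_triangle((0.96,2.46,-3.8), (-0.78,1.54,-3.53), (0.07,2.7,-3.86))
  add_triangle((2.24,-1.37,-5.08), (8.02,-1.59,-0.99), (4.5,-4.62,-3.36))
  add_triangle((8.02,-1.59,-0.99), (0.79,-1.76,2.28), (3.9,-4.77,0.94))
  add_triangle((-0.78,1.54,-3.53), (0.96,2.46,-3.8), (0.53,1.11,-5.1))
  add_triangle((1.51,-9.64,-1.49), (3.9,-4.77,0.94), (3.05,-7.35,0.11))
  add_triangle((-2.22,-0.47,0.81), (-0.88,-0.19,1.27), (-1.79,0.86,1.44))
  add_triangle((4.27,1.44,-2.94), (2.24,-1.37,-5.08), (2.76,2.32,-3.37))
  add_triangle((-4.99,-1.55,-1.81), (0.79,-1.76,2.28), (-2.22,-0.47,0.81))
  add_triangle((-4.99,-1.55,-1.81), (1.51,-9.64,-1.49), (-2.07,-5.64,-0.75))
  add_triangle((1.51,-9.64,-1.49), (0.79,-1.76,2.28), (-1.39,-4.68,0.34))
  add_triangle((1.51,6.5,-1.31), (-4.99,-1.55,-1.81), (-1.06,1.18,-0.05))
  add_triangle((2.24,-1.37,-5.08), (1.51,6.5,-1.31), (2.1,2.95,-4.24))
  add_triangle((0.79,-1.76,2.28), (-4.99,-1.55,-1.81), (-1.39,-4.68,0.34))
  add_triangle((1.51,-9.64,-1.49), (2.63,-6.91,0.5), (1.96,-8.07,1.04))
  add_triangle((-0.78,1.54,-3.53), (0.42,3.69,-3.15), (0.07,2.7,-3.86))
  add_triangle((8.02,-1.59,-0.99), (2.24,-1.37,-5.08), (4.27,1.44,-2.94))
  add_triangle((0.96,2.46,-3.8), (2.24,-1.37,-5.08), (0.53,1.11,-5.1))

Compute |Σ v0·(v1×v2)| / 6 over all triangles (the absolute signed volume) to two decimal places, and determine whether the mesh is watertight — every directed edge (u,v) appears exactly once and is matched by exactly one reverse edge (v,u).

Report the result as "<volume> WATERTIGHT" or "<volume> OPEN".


313.22 OPEN

Per-triangle v0·(v1×v2)/6:
  t1: +0.2594
  t2: +46.0395
  t3: +0.6091
  t4: +2.5779
  t5: +3.5053
  t6: +3.7856
  t7: +2.1002
  t8: +13.5329
  t9: -1.8256
  t10: +4.1313
  t11: +6.9031
  t12: +1.2903
  t13: +3.9754
  t14: +4.3232
  t15: +2.9350
  t16: +0.6731
  t17: +14.3129
  t18: +1.9664
  t19: +5.9986
  t20: +12.8452
  t21: +18.4955
  t22: +19.2000
  t23: +1.0012
  t24: +0.8985
  t25: +8.5466
  t26: +28.5195
  t27: +4.6306
  t28: +1.6851
  t29: -0.0526
  t30: +1.1857
  t31: +1.4410
  t32: +3.0266
  t33: +0.6402
  t34: +20.4644
  t35: +9.6553
  t36: +1.9625
  t37: +1.1953
  t38: +0.4361
  t39: +5.7206
  t40: +3.0580
  t41: +8.4755
  t42: +9.5838
  t43: +4.0095
  t44: -1.8945
  t45: +5.6351
  t46: +3.9342
  t47: +0.5903
  t48: +17.6674
  t49: +3.5655
Σ = +313.2157 → |volume| = 313.22

Directed edges: 147 total; 3 unmatched, e.g. (8.02,-1.59,-0.99)→(1.51,-9.64,-1.49) → open.


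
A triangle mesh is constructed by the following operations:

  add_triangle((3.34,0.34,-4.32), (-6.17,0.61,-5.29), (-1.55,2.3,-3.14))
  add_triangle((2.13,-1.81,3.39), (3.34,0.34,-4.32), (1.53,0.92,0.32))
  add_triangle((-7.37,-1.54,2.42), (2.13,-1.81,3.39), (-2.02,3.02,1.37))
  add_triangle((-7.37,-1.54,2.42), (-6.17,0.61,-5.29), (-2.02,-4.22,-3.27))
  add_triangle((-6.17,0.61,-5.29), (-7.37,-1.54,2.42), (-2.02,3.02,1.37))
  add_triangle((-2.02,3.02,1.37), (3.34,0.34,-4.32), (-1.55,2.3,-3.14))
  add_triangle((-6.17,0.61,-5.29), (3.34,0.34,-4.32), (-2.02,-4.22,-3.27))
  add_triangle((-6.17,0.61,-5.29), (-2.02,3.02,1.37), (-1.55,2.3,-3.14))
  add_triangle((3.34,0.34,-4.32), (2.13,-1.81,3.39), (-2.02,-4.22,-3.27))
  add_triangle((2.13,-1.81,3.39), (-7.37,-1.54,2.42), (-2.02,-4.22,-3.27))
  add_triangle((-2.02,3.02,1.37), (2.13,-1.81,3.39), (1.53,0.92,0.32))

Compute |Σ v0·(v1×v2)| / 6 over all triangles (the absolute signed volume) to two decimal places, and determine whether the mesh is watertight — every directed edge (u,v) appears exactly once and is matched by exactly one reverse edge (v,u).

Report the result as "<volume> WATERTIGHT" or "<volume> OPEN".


223.23 OPEN

Per-triangle v0·(v1×v2)/6:
  t1: +14.6103
  t2: +5.2081
  t3: +19.2477
  t4: +43.3058
  t5: +32.5809
  t6: +7.5378
  t7: +33.7092
  t8: +12.1002
  t9: +20.3692
  t10: +29.9726
  t11: +4.5923
Σ = +223.2340 → |volume| = 223.23

Directed edges: 33 total; 3 unmatched, e.g. (3.34,0.34,-4.32)→(1.53,0.92,0.32) → open.


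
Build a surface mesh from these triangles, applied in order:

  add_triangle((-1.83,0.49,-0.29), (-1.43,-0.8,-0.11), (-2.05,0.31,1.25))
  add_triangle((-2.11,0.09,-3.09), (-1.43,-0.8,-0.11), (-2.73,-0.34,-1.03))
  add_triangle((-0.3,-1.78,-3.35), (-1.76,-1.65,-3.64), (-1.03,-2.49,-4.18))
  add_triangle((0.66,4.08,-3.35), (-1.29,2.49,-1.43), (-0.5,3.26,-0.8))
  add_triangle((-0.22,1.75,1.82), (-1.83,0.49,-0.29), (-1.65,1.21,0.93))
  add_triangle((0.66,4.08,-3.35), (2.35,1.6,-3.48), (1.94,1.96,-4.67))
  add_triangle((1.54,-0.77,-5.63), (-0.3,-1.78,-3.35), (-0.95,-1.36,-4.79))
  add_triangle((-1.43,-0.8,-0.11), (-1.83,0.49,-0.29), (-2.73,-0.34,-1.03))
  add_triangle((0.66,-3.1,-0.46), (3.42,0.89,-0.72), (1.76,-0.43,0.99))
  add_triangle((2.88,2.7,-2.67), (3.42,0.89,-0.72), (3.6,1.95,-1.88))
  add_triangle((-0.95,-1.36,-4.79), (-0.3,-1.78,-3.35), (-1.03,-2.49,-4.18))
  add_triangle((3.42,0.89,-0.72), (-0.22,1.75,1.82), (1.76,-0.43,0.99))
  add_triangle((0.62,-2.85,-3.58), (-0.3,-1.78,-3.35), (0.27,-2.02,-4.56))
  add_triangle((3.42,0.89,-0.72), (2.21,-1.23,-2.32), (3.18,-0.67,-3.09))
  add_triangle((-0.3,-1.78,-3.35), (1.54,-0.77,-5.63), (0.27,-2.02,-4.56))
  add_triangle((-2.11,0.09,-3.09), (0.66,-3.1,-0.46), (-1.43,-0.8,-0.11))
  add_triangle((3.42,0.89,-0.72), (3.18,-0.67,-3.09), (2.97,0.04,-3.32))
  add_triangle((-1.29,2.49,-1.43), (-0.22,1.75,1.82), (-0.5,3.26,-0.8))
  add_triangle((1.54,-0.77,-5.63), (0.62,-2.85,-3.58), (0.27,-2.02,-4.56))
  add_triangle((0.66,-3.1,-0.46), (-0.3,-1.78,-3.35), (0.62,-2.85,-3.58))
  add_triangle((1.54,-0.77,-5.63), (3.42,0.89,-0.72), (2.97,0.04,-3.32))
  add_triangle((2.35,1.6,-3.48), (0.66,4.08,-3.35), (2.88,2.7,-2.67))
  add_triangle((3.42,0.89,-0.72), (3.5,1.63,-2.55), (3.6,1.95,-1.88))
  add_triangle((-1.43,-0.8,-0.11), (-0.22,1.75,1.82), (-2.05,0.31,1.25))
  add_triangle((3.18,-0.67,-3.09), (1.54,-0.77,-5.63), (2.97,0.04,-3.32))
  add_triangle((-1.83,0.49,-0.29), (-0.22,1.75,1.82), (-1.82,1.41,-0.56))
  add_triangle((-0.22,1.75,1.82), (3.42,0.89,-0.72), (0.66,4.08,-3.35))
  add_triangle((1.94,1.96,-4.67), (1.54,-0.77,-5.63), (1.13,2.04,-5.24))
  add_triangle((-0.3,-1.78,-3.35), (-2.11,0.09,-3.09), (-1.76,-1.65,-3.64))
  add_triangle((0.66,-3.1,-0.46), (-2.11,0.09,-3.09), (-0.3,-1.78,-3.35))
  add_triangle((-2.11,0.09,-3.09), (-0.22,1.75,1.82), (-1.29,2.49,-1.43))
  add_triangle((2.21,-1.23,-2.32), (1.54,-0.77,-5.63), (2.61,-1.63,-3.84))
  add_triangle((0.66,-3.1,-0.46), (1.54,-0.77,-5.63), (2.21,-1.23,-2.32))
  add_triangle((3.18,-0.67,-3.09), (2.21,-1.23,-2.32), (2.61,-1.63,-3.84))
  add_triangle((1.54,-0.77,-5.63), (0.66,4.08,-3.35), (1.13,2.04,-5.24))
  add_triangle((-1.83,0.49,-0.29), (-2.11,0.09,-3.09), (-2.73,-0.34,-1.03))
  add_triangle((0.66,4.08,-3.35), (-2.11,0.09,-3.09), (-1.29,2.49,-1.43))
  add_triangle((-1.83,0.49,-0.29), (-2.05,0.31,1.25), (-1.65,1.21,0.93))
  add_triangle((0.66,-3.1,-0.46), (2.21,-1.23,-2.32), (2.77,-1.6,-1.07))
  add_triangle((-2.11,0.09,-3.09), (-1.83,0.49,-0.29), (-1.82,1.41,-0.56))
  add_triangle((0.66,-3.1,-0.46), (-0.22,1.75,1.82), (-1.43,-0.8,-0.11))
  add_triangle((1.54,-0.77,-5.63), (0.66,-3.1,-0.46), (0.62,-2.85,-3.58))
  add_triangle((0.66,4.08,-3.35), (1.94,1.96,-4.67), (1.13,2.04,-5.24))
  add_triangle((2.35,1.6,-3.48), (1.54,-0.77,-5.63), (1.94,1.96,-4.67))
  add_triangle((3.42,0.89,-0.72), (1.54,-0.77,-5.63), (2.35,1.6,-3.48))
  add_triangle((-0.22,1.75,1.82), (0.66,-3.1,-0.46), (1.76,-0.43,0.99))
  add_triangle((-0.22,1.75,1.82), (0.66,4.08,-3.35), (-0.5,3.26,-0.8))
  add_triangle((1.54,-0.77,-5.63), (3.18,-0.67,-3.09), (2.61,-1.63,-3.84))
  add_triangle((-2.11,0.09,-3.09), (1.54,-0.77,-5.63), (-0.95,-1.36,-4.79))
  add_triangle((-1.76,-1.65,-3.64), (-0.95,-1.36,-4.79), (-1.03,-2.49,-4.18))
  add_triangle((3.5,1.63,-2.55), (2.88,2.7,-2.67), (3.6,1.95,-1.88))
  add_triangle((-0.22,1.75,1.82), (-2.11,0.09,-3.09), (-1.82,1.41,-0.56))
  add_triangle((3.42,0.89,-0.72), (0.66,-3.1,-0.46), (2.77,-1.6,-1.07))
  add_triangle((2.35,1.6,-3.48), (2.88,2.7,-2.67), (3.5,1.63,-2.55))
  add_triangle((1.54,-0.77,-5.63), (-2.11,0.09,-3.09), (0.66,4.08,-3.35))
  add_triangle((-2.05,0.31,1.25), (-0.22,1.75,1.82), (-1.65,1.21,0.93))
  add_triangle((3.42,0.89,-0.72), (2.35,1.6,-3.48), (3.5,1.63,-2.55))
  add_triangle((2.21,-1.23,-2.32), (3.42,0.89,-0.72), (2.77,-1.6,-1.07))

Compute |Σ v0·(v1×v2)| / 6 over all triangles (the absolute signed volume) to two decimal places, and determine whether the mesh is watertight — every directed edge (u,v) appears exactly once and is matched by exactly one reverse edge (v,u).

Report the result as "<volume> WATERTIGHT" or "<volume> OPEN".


Per-triangle v0·(v1×v2)/6:
  t1: +0.5597
  t2: +0.5802
  t3: -0.3194
  t4: +1.7310
  t5: +0.1799
  t6: +1.9616
  t7: +1.9989
  t8: +0.2536
  t9: +2.6998
  t10: +0.0558
  t11: +0.5121
  t12: +2.2993
  t13: +0.5706
  t14: +0.9073
  t15: +0.3815
  t16: +2.5754
  t17: +1.2891
  t18: +1.0883
  t19: +1.6939
  t20: +1.1286
  t21: +0.4182
  t22: +2.9548
  t23: +0.5871
  t24: +0.0094
  t25: +1.5610
  t26: +0.6621
  t27: +7.2590
  t28: +2.4535
  t29: -1.0958
  t30: +2.2449
  t31: +1.5533
  t32: -0.2975
  t33: +4.0321
  t34: +0.4294
  t35: -0.6286
  t36: +0.8136
  t37: +4.3596
  t38: +0.4558
  t39: +1.8449
  t40: +0.8148
  t41: +1.2908
  t42: +2.2069
  t43: +2.2693
  t44: +2.1185
  t45: +4.9815
  t46: +1.2620
  t47: +1.6332
  t48: +2.0584
  t49: +3.0418
  t50: +0.9811
  t51: +0.6800
  t52: +0.2850
  t53: +0.4832
  t54: +1.2326
  t55: +12.4610
  t56: +0.5979
  t57: +0.2022
  t58: +1.9527
Σ = +92.3168 → |volume| = 92.32

Directed edges: 174 total; 6 unmatched, e.g. (2.88,2.7,-2.67)→(3.42,0.89,-0.72) → open.

92.32 OPEN
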